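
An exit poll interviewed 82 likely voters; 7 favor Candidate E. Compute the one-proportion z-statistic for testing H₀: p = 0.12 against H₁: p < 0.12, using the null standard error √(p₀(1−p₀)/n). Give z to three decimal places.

The sample proportion is 7/82 = 0.08537.
Under H₀, SE = √(p₀(1−p₀)/n) = √(0.12·0.88/82) = √0.001287805 = 0.035886.
z = (p̂ − p₀)/SE = (0.08537 − 0.12)/0.035886 = -0.965.

z = -0.965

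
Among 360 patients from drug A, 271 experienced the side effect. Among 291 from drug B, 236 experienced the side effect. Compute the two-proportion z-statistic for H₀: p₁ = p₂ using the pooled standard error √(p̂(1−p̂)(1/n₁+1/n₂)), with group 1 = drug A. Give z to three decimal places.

p̂₁ = 271/360 = 0.75278, p̂₂ = 236/291 = 0.81100.
Pooling: p̂ = 507/651 = 0.77880.
Pooled SE = √[0.1722695·0.00621420] ≈ 0.032719.
z = (p̂₁ − p̂₂)/SE = (0.75278 − 0.81100)/0.032719 = -0.05822/0.032719 = -1.779.

z = -1.779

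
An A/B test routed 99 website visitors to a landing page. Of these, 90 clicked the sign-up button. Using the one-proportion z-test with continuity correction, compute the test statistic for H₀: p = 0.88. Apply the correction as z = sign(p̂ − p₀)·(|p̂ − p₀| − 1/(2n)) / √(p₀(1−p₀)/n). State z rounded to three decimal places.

p̂ = 90/99 = 0.90909. p̂ − p₀ = 0.029091.
Continuity correction 1/(2n) = 1/198 = 0.005051.
Corrected numerator: |0.029091| − 0.005051 = 0.024040.
Under H₀, SE = √(p₀(1−p₀)/n) = √(0.88·0.12/99) = √0.001066667 = 0.032660.
z = (+)0.024040/0.032660 = 0.736.

z = 0.736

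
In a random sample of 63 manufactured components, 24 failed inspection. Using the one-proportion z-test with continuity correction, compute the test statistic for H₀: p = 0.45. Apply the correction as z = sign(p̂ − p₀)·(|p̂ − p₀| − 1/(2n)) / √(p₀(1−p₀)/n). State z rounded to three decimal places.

The sample proportion is 24/63 = 0.38095. p̂ − p₀ = -0.069048.
1/(2n) = 0.007937.
Corrected numerator: |-0.069048| − 0.007937 = 0.061111.
Under H₀, SE = √(p₀(1−p₀)/n) = √(0.45·0.55/63) = √0.003928571 = 0.062678.
z = (−)0.061111/0.062678 = -0.975.

z = -0.975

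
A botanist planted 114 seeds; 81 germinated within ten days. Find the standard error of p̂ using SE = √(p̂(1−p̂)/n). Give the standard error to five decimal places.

The sample proportion is 81/114 = 0.71053.
p̂(1−p̂) = 0.71053·0.28947 = 0.205677.
SE = √(0.205677/114) = √0.001804184 = 0.04248.

SE = 0.04248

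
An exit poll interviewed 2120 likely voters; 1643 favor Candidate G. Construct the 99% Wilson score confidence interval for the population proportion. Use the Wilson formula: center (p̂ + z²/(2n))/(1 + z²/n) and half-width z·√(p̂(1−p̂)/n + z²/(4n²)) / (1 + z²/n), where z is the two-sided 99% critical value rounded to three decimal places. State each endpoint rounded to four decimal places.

(0.7508, 0.7975)

Here p̂ = 1643/2120 = 0.77500 and z = 2.576 (z² = 6.635776).
1 + z²/n = 1.003130.
Center = (0.77500 + 0.001565)/1.003130 = 0.77414.
Radicand: p̂(1−p̂)/n + z²/(4n²) = 0.000082252 + 0.000000369 = 0.000082621.
Half-width = 2.576·√0.000082621/1.003130 = 0.02334.
CI: 0.77414 ± 0.02334 = (0.7508, 0.7975).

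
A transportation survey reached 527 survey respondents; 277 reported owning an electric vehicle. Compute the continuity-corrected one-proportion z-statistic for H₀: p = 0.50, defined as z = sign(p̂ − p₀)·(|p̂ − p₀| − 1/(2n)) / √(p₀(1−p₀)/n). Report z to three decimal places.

z = 1.133

Sample proportion p̂ = 277/527 = 0.52562. p̂ − p₀ = 0.025617.
Continuity correction 1/(2n) = 1/1054 = 0.000949.
Corrected numerator: |0.025617| − 0.000949 = 0.024668.
Null standard error: √(0.50·0.50/527) = √0.000474383 = 0.021780.
z = +0.024668/0.021780 = 1.133.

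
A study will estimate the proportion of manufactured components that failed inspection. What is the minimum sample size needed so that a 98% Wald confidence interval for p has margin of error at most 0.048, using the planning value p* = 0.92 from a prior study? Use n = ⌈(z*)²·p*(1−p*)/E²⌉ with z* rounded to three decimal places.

n = 173

For 98% confidence, z* = 2.326.
p*(1−p*) = 0.92·0.08 = 0.0736.
(z*)²·p*(1−p*)/E² = 5.410276·0.0736/0.002304 = 172.828.
⌈172.828⌉ = 173.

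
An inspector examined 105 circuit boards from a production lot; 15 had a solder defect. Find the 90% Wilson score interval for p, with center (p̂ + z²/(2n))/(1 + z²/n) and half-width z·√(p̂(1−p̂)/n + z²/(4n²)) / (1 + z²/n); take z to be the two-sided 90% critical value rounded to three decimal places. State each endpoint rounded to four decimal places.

(0.0956, 0.2080)

Here p̂ = 15/105 = 0.14286 and z = 1.645 (z² = 2.706025).
Denominator 1 + z²/n = 1 + 2.706025/105 = 1.025772.
Adjusted center: (0.14286 + z²/(2n))/1.025772 = 0.15183.
Radicand: p̂(1−p̂)/n + z²/(4n²) = 0.001166181 + 0.000061361 = 0.001227542.
Half-width = z·√(radicand)/denom = 1.645·0.035036/1.025772 = 0.05619.
CI: 0.15183 ± 0.05619 = (0.0956, 0.2080).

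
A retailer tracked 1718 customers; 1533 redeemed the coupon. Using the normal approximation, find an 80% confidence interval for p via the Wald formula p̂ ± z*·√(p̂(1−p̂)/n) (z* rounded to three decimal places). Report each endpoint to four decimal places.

With x = 1533 successes in n = 1718, p̂ = 0.89232.
SE = √(p̂(1−p̂)/n) = √(0.096088/1718) = 0.007479.
For 80% confidence, z* = 1.282.
Margin = 1.282·0.007479 = 0.00959.
So the interval runs from 0.8827 to 0.9019.

(0.8827, 0.9019)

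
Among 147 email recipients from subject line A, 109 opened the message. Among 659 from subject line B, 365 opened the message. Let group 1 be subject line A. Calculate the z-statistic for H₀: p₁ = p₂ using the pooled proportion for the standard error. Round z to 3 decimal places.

p̂₁ = 109/147 = 0.74150, p̂₂ = 365/659 = 0.55387.
Pooled p̂ = (109+365)/(147+659) = 474/806 = 0.58809.
Pooled SE = √[0.2422403·0.00832017] ≈ 0.044894.
z = (p̂₁ − p̂₂)/SE = (0.74150 − 0.55387)/0.044894 = 0.18763/0.044894 = 4.179.

z = 4.179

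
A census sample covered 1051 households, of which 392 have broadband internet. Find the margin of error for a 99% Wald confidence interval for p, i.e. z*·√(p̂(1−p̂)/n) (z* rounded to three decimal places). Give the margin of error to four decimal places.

ME = 0.0384

With x = 392 successes in n = 1051, p̂ = 0.37298.
SE(p̂) = √(0.37298·0.62702/1051) = 0.014917.
For 99% confidence, z* = 2.576.
ME = 2.576·0.014917 = 0.0384.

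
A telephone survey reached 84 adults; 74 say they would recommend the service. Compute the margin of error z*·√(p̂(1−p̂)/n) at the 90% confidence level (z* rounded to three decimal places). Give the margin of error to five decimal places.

The sample proportion is 74/84 = 0.88095.
SE(p̂) = √(0.88095·0.11905/84) = 0.035334.
z* = 1.645 at the 90% level.
ME = 1.645·0.035334 = 0.05812.

ME = 0.05812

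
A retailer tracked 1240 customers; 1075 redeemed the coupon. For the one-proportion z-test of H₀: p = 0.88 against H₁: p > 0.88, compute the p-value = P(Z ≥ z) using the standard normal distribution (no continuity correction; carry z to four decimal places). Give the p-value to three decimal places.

p-value = 0.922

p̂ = 1075/1240 = 0.86694.
Null standard error: √(0.88·0.12/1240) = √0.000085161 = 0.009228.
Test statistic (full precision, shown to 4 dp): z = (1075/1240 − 0.88)/SE₀ ≈ -1.4157.
p-value = P(Z ≥ z) with z = -1.4157 → 0.922.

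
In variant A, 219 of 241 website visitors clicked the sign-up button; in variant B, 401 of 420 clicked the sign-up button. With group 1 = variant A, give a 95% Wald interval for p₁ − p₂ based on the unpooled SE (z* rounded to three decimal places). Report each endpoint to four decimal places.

p̂₁ = 219/241 = 0.90871, p̂₂ = 401/420 = 0.95476; p̂₁ − p̂₂ = -0.04605.
SE = √(0.000344204 + 0.000102837) = √0.000447041 = 0.021143.
The 95% critical value is z* = 1.960. Margin = 1.960·0.021143 = 0.04144.
So the interval runs from -0.0875 to -0.0046.

(-0.0875, -0.0046)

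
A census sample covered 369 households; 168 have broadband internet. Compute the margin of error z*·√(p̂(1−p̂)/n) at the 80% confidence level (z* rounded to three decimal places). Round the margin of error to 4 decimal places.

With x = 168 successes in n = 369, p̂ = 0.45528.
SE = √(p̂(1−p̂)/n) = √(0.248001/369) = 0.025925.
z* = 1.282 at the 80% level.
Margin of error = z*·SE = 1.282 × 0.025925 = 0.0332.

ME = 0.0332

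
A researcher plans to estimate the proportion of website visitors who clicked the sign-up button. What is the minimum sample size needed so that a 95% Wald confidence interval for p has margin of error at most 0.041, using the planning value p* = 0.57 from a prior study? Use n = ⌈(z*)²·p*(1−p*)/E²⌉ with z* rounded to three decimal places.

n = 561

For 95% confidence, z* = 1.960.
p*(1−p*) = 0.57·0.43 = 0.2451.
Required n before rounding: 3.841600 × 0.2451 / 0.041² = 560.129.
Rounding up, n = 561.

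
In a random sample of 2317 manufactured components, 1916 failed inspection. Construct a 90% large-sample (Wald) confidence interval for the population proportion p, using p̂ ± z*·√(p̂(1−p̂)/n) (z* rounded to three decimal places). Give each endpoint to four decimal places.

The sample proportion is 1916/2317 = 0.82693.
Standard error of p̂: √(0.143116/2317) = √0.000061768 = 0.007859.
z* = 1.645 at the 90% level.
Margin of error: 1.645 × 0.007859 = 0.01293.
Interval: 0.82693 ± 0.01293 → (0.8140, 0.8399).

(0.8140, 0.8399)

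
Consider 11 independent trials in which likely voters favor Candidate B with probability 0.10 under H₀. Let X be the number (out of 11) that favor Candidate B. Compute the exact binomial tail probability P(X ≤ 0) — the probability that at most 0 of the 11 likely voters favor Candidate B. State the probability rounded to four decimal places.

P = 0.3138

X ~ Binomial(n=11, p=0.10).
P(X ≤ 0) = C(11,0)·0.10^0·0.90^11.
= 0.313811 = 0.3138.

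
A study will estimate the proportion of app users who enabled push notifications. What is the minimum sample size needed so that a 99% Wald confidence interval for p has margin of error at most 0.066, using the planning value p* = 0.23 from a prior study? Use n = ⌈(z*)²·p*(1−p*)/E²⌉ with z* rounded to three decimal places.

n = 270

z* = 2.576 at the 99% level.
p*(1−p*) = 0.23·0.77 = 0.1771.
Required n before rounding: 6.635776 × 0.1771 / 0.066² = 269.788.
⌈269.788⌉ = 270.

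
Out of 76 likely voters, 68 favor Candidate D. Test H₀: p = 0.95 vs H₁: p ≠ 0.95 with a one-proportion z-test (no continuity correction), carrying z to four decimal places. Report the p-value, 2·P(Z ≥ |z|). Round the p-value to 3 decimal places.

Sample proportion p̂ = 68/76 = 0.89474.
Under H₀, SE = √(p₀(1−p₀)/n) = √(0.95·0.05/76) = √0.000625000 = 0.025000.
Test statistic (full precision, shown to 4 dp): z = (68/76 − 0.95)/SE₀ ≈ -2.2105.
From the standard normal, 2·P(Z ≥ |z|) = 0.027.

p-value = 0.027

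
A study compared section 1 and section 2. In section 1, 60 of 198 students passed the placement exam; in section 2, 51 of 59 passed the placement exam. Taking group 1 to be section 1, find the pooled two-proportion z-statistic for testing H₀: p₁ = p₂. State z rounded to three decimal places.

z = -7.641

p̂₁ = 60/198 = 0.30303, p̂₂ = 51/59 = 0.86441.
Pooled p̂ = (60+51)/(198+59) = 111/257 = 0.43191.
SE = √[p̂(1−p̂)(1/n₁+1/n₂)] = √[0.43191·0.56809·(1/198+1/59)] ≈ 0.073470.
z = (p̂₁ − p̂₂)/SE = (0.30303 − 0.86441)/0.073470 = -0.56138/0.073470 = -7.641.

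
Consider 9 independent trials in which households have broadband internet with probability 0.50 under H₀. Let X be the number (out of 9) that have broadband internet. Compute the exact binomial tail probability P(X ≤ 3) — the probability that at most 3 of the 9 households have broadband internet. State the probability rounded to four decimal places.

P = 0.2539

X ~ Binomial(n=9, p=0.50).
P(X ≤ 3) = C(9,0)·0.50^0·0.50^9 + C(9,1)·0.50^1·0.50^8 + C(9,2)·0.50^2·0.50^7 + C(9,3)·0.50^3·0.50^6.
= 0.001953 + 0.017578 + 0.070312 + 0.164062 = 0.2539.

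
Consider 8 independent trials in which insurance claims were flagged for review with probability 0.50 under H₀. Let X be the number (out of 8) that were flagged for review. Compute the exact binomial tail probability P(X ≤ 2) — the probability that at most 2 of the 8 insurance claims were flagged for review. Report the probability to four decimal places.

X ~ Binomial(n=8, p=0.50).
P(X ≤ 2) = C(8,0)·0.50^0·0.50^8 + C(8,1)·0.50^1·0.50^7 + C(8,2)·0.50^2·0.50^6.
= 0.003906 + 0.031250 + 0.109375 = 0.1445.

P = 0.1445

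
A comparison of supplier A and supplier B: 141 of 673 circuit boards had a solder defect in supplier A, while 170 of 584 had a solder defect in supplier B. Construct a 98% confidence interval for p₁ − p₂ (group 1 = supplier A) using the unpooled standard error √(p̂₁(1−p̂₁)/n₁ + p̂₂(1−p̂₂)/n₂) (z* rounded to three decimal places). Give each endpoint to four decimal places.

(-0.1385, -0.0246)

p̂₁ = 0.20951, p̂₂ = 0.29110, so the observed difference is -0.08159.
Unpooled SE = √(p̂₁(1−p̂₁)/n₁ + p̂₂(1−p̂₂)/n₂) = √(0.000246085 + 0.000353355) = 0.024483.
For 98% confidence, z* = 2.326. Margin = 2.326·0.024483 = 0.05695.
Interval: -0.08159 ± 0.05695 → (-0.1385, -0.0246).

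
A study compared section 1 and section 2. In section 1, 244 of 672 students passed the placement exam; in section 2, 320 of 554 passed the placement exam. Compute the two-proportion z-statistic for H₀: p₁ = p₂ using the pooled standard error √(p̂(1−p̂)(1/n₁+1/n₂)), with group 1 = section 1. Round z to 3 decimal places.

z = -7.500

Sample proportions: p̂₁ = 244/672 = 0.36310 and p̂₂ = 320/554 = 0.57762.
Pooling: p̂ = 564/1226 = 0.46003.
SE = √[p̂(1−p̂)(1/n₁+1/n₂)] = √[0.46003·0.53997·(1/672+1/554)] ≈ 0.028601.
z = -0.21452/0.028601 = -7.500.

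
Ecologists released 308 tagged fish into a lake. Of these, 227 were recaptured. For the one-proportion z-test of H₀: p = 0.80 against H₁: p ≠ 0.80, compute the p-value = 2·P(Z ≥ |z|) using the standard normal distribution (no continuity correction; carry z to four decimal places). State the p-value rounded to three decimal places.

With x = 227 successes in n = 308, p̂ = 0.73701.
Under H₀, SE = √(p₀(1−p₀)/n) = √(0.80·0.20/308) = √0.000519481 = 0.022792.
z = (p̂ − p₀)/SE = (227/308 − 0.80)/0.022792 ≈ -2.7635.
p-value = 2·P(Z ≥ |z|) with z = -2.7635 → 0.006.

p-value = 0.006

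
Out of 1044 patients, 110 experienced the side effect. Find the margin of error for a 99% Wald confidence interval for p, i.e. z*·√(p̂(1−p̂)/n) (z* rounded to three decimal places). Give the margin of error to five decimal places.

ME = 0.02448

The sample proportion is 110/1044 = 0.10536.
Standard error of p̂: √(0.094262/1044) = √0.000090290 = 0.009502.
The 99% critical value is z* = 2.576.
So ME = 0.02448.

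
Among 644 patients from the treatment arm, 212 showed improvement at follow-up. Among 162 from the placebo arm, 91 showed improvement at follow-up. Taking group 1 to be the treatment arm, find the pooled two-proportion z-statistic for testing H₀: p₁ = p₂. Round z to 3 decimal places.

z = -5.462

p̂₁ = 212/644 = 0.32919, p̂₂ = 91/162 = 0.56173.
Pooled p̂ = (212+91)/(644+162) = 303/806 = 0.37593.
SE = √[p̂(1−p̂)(1/n₁+1/n₂)] = √[0.37593·0.62407·(1/644+1/162)] ≈ 0.042573.
z = -0.23254/0.042573 = -5.462.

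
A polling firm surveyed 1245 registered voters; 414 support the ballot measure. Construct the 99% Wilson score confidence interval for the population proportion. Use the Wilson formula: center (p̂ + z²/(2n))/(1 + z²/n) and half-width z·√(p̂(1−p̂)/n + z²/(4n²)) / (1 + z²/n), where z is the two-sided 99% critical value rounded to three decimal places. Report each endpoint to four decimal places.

(0.2991, 0.3677)

Here p̂ = 414/1245 = 0.33253 and z = 2.576 (z² = 6.635776).
1 + z²/n = 1.005330.
Center = (0.33253 + 0.002665)/1.005330 = 0.33342.
Radicand: p̂(1−p̂)/n + z²/(4n²) = 0.000178276 + 0.000001070 = 0.000179346.
Half-width = 2.576·√0.000179346/1.005330 = 0.03431.
CI: 0.33342 ± 0.03431 = (0.2991, 0.3677).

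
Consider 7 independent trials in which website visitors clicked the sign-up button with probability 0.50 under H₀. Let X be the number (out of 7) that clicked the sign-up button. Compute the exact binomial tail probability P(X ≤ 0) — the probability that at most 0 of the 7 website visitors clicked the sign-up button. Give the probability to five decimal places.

P = 0.00781

X ~ Binomial(n=7, p=0.50).
P(X ≤ 0) = C(7,0)·0.50^0·0.50^7.
= 0.007812 = 0.00781.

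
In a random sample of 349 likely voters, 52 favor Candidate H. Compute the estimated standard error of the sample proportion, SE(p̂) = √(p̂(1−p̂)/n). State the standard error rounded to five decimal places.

SE = 0.01906

p̂ = 52/349 = 0.14900.
p̂(1−p̂) = 0.14900·0.85100 = 0.126799.
SE = √(0.126799/349) = 0.01906.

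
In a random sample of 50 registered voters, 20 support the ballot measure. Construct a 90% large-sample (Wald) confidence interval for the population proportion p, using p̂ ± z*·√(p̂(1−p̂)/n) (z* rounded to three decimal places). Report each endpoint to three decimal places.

(0.286, 0.514)

The sample proportion is 20/50 = 0.40000.
SE(p̂) = √(0.40000·0.60000/50) = 0.069282.
z* = 1.645 at the 90% level.
Margin = 1.645·0.069282 = 0.11397.
Interval: 0.40000 ± 0.11397 → (0.286, 0.514).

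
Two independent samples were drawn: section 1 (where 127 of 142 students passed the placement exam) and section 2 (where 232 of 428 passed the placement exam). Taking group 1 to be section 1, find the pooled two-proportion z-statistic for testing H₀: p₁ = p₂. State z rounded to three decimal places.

z = 7.534

p̂₁ = 127/142 = 0.89437, p̂₂ = 232/428 = 0.54206.
Pooled p̂ = (127+232)/(142+428) = 359/570 = 0.62982.
SE = √[p̂(1−p̂)(1/n₁+1/n₂)] = √[0.62982·0.37018·(1/142+1/428)] ≈ 0.046761.
z = (p̂₁ − p̂₂)/SE = (0.89437 − 0.54206)/0.046761 = 0.35231/0.046761 = 7.534.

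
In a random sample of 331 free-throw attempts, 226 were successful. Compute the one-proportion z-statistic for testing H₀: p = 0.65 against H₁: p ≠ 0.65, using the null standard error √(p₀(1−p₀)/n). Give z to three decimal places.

z = 1.250

p̂ = 226/331 = 0.68278.
Under H₀, SE = √(p₀(1−p₀)/n) = √(0.65·0.35/331) = √0.000687311 = 0.026217.
z = (p̂ − p₀)/SE = (0.68278 − 0.65)/0.026217 = 1.250.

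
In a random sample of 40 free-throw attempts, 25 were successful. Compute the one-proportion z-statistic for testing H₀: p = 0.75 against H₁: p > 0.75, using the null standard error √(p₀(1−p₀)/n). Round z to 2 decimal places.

p̂ = 25/40 = 0.62500.
Under H₀, SE = √(p₀(1−p₀)/n) = √(0.75·0.25/40) = √0.004687500 = 0.068465.
z = (0.62500 − 0.75)/0.068465 = -0.12500/0.068465 = -1.83.

z = -1.83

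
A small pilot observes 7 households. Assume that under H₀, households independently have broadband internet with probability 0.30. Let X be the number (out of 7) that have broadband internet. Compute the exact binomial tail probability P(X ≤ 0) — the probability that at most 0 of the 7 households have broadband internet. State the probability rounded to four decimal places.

P = 0.0824

X ~ Binomial(n=7, p=0.30).
P(X ≤ 0) = C(7,0)·0.30^0·0.70^7.
= 0.082354 = 0.0824.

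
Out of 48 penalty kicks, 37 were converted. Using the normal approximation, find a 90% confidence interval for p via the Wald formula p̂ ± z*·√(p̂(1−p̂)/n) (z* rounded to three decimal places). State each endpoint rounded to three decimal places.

The sample proportion is 37/48 = 0.77083.
SE = √(p̂(1−p̂)/n) = √(0.176649/48) = 0.060665.
The 90% critical value is z* = 1.645.
Margin = 1.645·0.060665 = 0.09979.
So the interval runs from 0.671 to 0.871.

(0.671, 0.871)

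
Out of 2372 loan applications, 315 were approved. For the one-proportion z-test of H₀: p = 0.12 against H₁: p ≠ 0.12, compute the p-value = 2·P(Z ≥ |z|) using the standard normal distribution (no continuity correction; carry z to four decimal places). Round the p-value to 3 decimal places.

p-value = 0.055

With x = 315 successes in n = 2372, p̂ = 0.13280.
Under H₀, SE = √(p₀(1−p₀)/n) = √(0.12·0.88/2372) = √0.000044519 = 0.006672.
Test statistic (full precision, shown to 4 dp): z = (315/2372 − 0.12)/SE₀ ≈ 1.9183.
p-value = 2·P(Z ≥ |z|) with z = 1.9183 → 0.055.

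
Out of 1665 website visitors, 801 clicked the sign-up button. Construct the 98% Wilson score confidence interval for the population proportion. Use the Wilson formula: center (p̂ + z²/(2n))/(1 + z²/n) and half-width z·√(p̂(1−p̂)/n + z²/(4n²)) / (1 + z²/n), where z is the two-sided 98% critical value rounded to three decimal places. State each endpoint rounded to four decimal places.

p̂ = 801/1665 = 0.48108; z = 2.326, so z² = 5.410276.
Denominator 1 + z²/n = 1 + 5.410276/1665 = 1.003249.
Adjusted center: (0.48108 + z²/(2n))/1.003249 = 0.48114.
Radicand: p̂(1−p̂)/n + z²/(4n²) = 0.000149935 + 0.000000488 = 0.000150423.
Half-width = 2.326·√0.000150423/1.003249 = 0.02844.
CI: 0.48114 ± 0.02844 = (0.4527, 0.5096).

(0.4527, 0.5096)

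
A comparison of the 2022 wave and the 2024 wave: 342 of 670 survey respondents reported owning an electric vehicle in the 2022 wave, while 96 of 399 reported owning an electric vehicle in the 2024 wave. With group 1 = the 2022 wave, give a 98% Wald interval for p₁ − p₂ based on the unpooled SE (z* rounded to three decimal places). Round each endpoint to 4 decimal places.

p̂₁ = 0.51045, p̂₂ = 0.24060, so the observed difference is 0.26985.
SE = √(0.000372971 + 0.000457926) = √0.000830897 = 0.028825.
z* = 2.326 at the 98% level. Margin = 2.326·0.028825 = 0.06705.
So the interval runs from 0.2028 to 0.3369.

(0.2028, 0.3369)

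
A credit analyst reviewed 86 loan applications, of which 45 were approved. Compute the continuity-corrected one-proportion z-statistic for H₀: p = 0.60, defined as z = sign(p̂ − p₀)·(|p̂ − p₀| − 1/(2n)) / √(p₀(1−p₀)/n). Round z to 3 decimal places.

p̂ = 45/86 = 0.52326. p̂ − p₀ = -0.076744.
1/(2n) = 0.005814.
Corrected numerator: |-0.076744| − 0.005814 = 0.070930.
Null standard error: √(0.60·0.40/86) = √0.002790698 = 0.052827.
z = (−)0.070930/0.052827 = -1.343.

z = -1.343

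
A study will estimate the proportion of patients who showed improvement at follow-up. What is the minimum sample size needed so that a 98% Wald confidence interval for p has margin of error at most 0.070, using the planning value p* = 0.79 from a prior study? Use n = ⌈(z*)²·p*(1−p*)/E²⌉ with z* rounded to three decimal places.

z* = 2.326 at the 98% level.
p*(1−p*) = 0.79·0.21 = 0.1659.
(z*)²·p*(1−p*)/E² = 5.410276·0.1659/0.004900 = 183.176.
Rounding up, n = 184.

n = 184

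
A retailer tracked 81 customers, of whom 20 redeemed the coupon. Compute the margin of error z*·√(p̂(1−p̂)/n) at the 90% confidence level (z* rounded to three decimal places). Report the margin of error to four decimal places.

ME = 0.0788

Sample proportion p̂ = 20/81 = 0.24691.
SE(p̂) = √(0.24691·0.75309/81) = 0.047913.
For 90% confidence, z* = 1.645.
ME = 1.645·0.047913 = 0.0788.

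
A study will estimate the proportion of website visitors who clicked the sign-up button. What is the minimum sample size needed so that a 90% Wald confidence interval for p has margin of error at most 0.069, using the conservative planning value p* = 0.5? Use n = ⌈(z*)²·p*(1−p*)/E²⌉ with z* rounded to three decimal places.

n = 143

For 90% confidence, z* = 1.645.
p*(1−p*) = 0.50·0.50 = 0.2500.
(z*)²·p*(1−p*)/E² = 2.706025·0.2500/0.004761 = 142.093.
⌈142.093⌉ = 143.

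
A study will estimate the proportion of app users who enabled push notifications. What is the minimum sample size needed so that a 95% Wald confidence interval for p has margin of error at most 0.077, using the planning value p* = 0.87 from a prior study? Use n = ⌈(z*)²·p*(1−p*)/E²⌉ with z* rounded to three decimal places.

n = 74

z* = 1.960 at the 95% level.
p*(1−p*) = 0.87·0.13 = 0.1131.
(z*)²·p*(1−p*)/E² = 3.841600·0.1131/0.005929 = 73.281.
Rounding up, n = 74.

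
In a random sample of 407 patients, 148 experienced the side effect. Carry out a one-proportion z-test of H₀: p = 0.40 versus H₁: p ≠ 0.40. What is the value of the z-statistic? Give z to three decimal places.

z = -1.497

With x = 148 successes in n = 407, p̂ = 0.36364.
Under H₀, SE = √(p₀(1−p₀)/n) = √(0.40·0.60/407) = √0.000589681 = 0.024283.
z = (0.36364 − 0.40)/0.024283 = -0.03636/0.024283 = -1.497.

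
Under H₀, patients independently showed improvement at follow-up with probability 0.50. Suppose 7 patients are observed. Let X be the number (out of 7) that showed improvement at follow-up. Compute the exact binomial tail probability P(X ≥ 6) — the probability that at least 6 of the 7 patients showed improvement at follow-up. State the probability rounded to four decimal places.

X ~ Binomial(n=7, p=0.50).
P(X ≥ 6) = C(7,6)·0.50^6·0.50^1 + C(7,7)·0.50^7·0.50^0.
= 0.054688 + 0.007812 = 0.0625.

P = 0.0625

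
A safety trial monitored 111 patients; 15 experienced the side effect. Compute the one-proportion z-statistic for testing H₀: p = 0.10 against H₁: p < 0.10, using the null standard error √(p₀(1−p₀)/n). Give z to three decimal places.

The sample proportion is 15/111 = 0.13514.
Null standard error: √(0.10·0.90/111) = √0.000810811 = 0.028475.
Test statistic: z = 0.03514/0.028475 = 1.234.

z = 1.234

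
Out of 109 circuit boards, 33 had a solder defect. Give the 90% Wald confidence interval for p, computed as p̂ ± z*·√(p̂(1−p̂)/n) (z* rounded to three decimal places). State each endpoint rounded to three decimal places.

The sample proportion is 33/109 = 0.30275.
SE(p̂) = √(0.30275·0.69725/109) = 0.044007.
The 90% critical value is z* = 1.645.
Margin of error: 1.645 × 0.044007 = 0.07239.
So the interval runs from 0.230 to 0.375.

(0.230, 0.375)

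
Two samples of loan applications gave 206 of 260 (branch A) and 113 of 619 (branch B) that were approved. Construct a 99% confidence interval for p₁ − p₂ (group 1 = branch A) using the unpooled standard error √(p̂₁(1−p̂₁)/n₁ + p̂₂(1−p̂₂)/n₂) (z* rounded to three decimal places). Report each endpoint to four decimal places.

p̂₁ = 206/260 = 0.79231, p̂₂ = 113/619 = 0.18255; p̂₁ − p̂₂ = 0.60976.
Unpooled SE = √(p̂₁(1−p̂₁)/n₁ + p̂₂(1−p̂₂)/n₂) = √(0.000632909 + 0.000241078) = 0.029563.
z* = 2.576 at the 99% level. Margin = 2.576·0.029563 = 0.07615.
So the interval runs from 0.5336 to 0.6859.

(0.5336, 0.6859)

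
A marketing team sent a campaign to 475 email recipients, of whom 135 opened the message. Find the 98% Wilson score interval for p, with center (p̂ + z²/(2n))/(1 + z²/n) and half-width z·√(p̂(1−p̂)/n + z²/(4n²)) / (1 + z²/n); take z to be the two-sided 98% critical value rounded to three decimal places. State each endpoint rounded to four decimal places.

p̂ = 135/475 = 0.28421; z = 2.326, so z² = 5.410276.
Denominator 1 + z²/n = 1 + 5.410276/475 = 1.011390.
Adjusted center: (0.28421 + z²/(2n))/1.011390 = 0.28664.
Radicand: p̂(1−p̂)/n + z²/(4n²) = 0.000428284 + 0.000005995 = 0.000434279.
Half-width = z·√(radicand)/denom = 2.326·0.020839/1.011390 = 0.04793.
So the interval runs from 0.2387 to 0.3346.

(0.2387, 0.3346)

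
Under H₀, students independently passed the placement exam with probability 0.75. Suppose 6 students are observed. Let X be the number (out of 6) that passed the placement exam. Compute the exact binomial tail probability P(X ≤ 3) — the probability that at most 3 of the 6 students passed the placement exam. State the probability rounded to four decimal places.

P = 0.1694

X ~ Binomial(n=6, p=0.75).
P(X ≤ 3) = C(6,0)·0.75^0·0.25^6 + C(6,1)·0.75^1·0.25^5 + C(6,2)·0.75^2·0.25^4 + C(6,3)·0.75^3·0.25^3.
= 0.000244 + 0.004395 + 0.032959 + 0.131836 = 0.1694.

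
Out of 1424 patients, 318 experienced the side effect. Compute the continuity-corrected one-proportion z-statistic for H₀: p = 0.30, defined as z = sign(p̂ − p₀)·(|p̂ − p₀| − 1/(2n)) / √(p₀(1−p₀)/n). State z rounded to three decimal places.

z = -6.286

Sample proportion p̂ = 318/1424 = 0.22331. p̂ − p₀ = -0.076685.
1/(2n) = 0.000351.
Corrected numerator: |-0.076685| − 0.000351 = 0.076334.
Under H₀, SE = √(p₀(1−p₀)/n) = √(0.30·0.70/1424) = √0.000147472 = 0.012144.
z = (−)0.076334/0.012144 = -6.286.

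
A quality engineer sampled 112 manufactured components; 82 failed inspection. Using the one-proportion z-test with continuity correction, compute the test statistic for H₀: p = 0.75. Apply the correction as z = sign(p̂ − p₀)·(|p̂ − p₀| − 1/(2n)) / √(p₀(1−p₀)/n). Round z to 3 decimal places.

The sample proportion is 82/112 = 0.73214. p̂ − p₀ = -0.017857.
1/(2n) = 0.004464.
Corrected numerator: |-0.017857| − 0.004464 = 0.013393.
Under H₀, SE = √(p₀(1−p₀)/n) = √(0.75·0.25/112) = √0.001674107 = 0.040916.
z = −0.013393/0.040916 = -0.327.

z = -0.327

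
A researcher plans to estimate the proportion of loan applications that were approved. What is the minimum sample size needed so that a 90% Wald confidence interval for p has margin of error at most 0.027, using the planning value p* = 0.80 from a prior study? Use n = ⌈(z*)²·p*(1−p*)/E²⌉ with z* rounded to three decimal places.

z* = 1.645 at the 90% level.
p*(1−p*) = 0.80·0.20 = 0.1600.
Required n before rounding: 2.706025 × 0.1600 / 0.027² = 593.915.
Rounding up, n = 594.

n = 594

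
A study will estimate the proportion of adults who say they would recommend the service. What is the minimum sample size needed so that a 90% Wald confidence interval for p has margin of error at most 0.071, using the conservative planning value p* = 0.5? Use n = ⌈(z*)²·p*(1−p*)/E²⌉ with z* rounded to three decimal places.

n = 135

For 90% confidence, z* = 1.645.
p*(1−p*) = 0.50·0.50 = 0.2500.
(z*)²·p*(1−p*)/E² = 2.706025·0.2500/0.005041 = 134.201.
⌈134.201⌉ = 135.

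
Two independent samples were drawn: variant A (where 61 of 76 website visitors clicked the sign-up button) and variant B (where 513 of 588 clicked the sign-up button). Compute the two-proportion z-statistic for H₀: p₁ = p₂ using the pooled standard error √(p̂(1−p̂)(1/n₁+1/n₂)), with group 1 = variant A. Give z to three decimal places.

z = -1.673

p̂₁ = 61/76 = 0.80263, p̂₂ = 513/588 = 0.87245.
Pooled p̂ = (61+513)/(76+588) = 574/664 = 0.86446.
SE = √[p̂(1−p̂)(1/n₁+1/n₂)] = √[0.86446·0.13554·(1/76+1/588)] ≈ 0.041725.
z = (p̂₁ − p̂₂)/SE = (0.80263 − 0.87245)/0.041725 = -0.06982/0.041725 = -1.673.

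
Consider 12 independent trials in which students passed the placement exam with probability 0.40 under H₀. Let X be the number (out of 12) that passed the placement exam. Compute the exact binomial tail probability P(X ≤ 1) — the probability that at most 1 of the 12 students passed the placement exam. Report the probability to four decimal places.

P = 0.0196

X is binomial with n = 12 and p = 0.40.
P(X ≤ 1) = C(12,0)·0.40^0·0.60^12 + C(12,1)·0.40^1·0.60^11.
= 0.002177 + 0.017414 = 0.0196.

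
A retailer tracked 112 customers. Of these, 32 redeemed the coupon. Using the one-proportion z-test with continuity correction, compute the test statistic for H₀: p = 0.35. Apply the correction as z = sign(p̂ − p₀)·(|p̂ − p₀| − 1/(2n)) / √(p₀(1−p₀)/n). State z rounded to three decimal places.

z = -1.327

The sample proportion is 32/112 = 0.28571. p̂ − p₀ = -0.064286.
1/(2n) = 0.004464.
Corrected numerator: |-0.064286| − 0.004464 = 0.059822.
Under H₀, SE = √(p₀(1−p₀)/n) = √(0.35·0.65/112) = √0.002031250 = 0.045069.
z = −0.059822/0.045069 = -1.327.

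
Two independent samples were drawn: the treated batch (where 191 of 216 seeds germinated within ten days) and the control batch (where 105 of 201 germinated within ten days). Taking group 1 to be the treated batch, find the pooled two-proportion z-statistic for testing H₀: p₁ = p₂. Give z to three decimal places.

p̂₁ = 191/216 = 0.88426, p̂₂ = 105/201 = 0.52239.
Pooling: p̂ = 296/417 = 0.70983.
SE = √[p̂(1−p̂)(1/n₁+1/n₂)] = √[0.70983·0.29017·(1/216+1/201)] ≈ 0.044478.
z = (p̂₁ − p̂₂)/SE = (0.88426 − 0.52239)/0.044478 = 0.36187/0.044478 = 8.136.

z = 8.136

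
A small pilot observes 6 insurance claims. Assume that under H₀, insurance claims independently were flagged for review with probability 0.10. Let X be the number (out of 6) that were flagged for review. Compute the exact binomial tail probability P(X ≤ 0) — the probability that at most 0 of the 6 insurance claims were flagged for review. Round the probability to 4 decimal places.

P = 0.5314

X is binomial with n = 6 and p = 0.10.
P(X ≤ 0) = C(6,0)·0.10^0·0.90^6.
= 0.531441 = 0.5314.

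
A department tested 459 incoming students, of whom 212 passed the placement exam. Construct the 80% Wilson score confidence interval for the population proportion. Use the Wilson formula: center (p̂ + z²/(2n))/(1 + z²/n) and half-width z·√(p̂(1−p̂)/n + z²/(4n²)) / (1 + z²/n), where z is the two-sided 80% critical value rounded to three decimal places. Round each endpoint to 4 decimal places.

(0.4322, 0.4918)

Here p̂ = 212/459 = 0.46187 and z = 1.282 (z² = 1.643524).
Denominator 1 + z²/n = 1 + 1.643524/459 = 1.003581.
Adjusted center: (0.46187 + z²/(2n))/1.003581 = 0.46201.
Radicand: p̂(1−p̂)/n + z²/(4n²) = 0.000541495 + 0.000001950 = 0.000543445.
Half-width = 1.282·√0.000543445/1.003581 = 0.02978.
So the interval runs from 0.4322 to 0.4918.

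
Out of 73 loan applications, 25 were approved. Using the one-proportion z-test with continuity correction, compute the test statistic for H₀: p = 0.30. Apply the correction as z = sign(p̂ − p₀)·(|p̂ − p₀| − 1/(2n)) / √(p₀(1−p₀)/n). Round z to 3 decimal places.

z = 0.664

With x = 25 successes in n = 73, p̂ = 0.34247. p̂ − p₀ = 0.042466.
1/(2n) = 0.006849.
Corrected numerator: |0.042466| − 0.006849 = 0.035617.
SE₀ = √(0.30·0.70/73) = 0.053635.
z = (+)0.035617/0.053635 = 0.664.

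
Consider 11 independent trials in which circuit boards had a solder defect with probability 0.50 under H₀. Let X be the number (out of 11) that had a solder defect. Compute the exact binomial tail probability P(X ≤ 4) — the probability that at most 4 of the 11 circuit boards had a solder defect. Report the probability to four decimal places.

X ~ Binomial(n=11, p=0.50).
P(X ≤ 4) = Σ_{j=0}^{4} C(11,j)·0.50^j·0.50^{11−j}.
= 0.000488 + 0.005371 + 0.026855 + 0.080566 + 0.161133 = 0.2744.

P = 0.2744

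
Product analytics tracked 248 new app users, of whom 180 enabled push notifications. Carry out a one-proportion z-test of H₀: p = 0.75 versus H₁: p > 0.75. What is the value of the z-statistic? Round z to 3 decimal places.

Sample proportion p̂ = 180/248 = 0.72581.
Under H₀, SE = √(p₀(1−p₀)/n) = √(0.75·0.25/248) = √0.000756048 = 0.027496.
z = (0.72581 − 0.75)/0.027496 = -0.02419/0.027496 = -0.880.

z = -0.880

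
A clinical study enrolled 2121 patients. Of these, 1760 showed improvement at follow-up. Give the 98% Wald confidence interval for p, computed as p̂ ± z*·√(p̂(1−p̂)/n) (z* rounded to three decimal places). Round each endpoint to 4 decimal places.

With x = 1760 successes in n = 2121, p̂ = 0.82980.
Standard error of p̂: √(0.141234/2121) = √0.000066588 = 0.008160.
z* = 2.326 at the 98% level.
Margin = 2.326·0.008160 = 0.01898.
Interval: 0.82980 ± 0.01898 → (0.8108, 0.8488).

(0.8108, 0.8488)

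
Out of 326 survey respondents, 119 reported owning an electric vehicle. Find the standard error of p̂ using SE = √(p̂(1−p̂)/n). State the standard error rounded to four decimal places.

The sample proportion is 119/326 = 0.36503.
p̂(1−p̂) = 0.231783.
Dividing by n and taking the root: √0.000710991 = 0.0267.

SE = 0.0267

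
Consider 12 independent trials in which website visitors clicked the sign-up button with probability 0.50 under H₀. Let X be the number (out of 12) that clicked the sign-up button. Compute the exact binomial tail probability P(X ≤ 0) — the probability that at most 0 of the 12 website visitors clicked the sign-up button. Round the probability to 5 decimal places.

X ~ Binomial(n=12, p=0.50).
P(X ≤ 0) = C(12,0)·0.50^0·0.50^12.
= 0.000244 = 0.00024.

P = 0.00024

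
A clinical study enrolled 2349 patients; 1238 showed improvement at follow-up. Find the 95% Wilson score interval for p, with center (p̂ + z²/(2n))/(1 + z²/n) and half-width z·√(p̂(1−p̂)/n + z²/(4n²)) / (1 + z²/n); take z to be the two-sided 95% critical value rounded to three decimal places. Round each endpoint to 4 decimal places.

Here p̂ = 1238/2349 = 0.52703 and z = 1.960 (z² = 3.841600).
Denominator 1 + z²/n = 1 + 3.841600/2349 = 1.001635.
Center = (0.52703 + 0.000818)/1.001635 = 0.52699.
Radicand: p̂(1−p̂)/n + z²/(4n²) = 0.000106117 + 0.000000174 = 0.000106291.
Half-width = z·√(radicand)/denom = 1.960·0.010310/1.001635 = 0.02017.
Interval: 0.52699 ± 0.02017 → (0.5068, 0.5472).

(0.5068, 0.5472)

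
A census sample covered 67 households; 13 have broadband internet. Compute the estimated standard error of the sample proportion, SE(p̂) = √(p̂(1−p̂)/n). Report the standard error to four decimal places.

SE = 0.0483

The sample proportion is 13/67 = 0.19403.
p̂(1−p̂) = 0.19403·0.80597 = 0.156382.
SE = √(0.156382/67) = √0.002334060 = 0.0483.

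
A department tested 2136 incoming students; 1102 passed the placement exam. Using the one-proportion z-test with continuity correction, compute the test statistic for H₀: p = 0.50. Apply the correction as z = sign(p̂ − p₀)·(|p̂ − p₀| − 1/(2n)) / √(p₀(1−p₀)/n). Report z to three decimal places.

With x = 1102 successes in n = 2136, p̂ = 0.51592. p̂ − p₀ = 0.015918.
Continuity correction 1/(2n) = 1/4272 = 0.000234.
Corrected numerator: |0.015918| − 0.000234 = 0.015684.
Null standard error: √(0.50·0.50/2136) = √0.000117041 = 0.010819.
z = +0.015684/0.010819 = 1.450.

z = 1.450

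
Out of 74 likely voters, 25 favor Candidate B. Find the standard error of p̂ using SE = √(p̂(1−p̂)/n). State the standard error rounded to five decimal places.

The sample proportion is 25/74 = 0.33784.
p̂(1−p̂) = 0.33784·0.66216 = 0.223704.
SE = √(0.223704/74) = 0.05498.

SE = 0.05498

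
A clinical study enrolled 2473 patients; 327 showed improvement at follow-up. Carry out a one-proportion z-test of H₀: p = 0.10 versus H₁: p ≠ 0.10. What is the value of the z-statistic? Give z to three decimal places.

z = 5.342

Sample proportion p̂ = 327/2473 = 0.13223.
SE₀ = √(0.10·0.90/2473) = 0.006033.
z = (0.13223 − 0.10)/0.006033 = 0.03223/0.006033 = 5.342.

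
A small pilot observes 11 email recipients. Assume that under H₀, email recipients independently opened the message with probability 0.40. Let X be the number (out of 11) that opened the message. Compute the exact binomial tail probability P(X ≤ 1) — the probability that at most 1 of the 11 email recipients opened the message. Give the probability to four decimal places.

P = 0.0302

X ~ Binomial(n=11, p=0.40).
P(X ≤ 1) = C(11,0)·0.40^0·0.60^11 + C(11,1)·0.40^1·0.60^10.
= 0.003628 + 0.026605 = 0.0302.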